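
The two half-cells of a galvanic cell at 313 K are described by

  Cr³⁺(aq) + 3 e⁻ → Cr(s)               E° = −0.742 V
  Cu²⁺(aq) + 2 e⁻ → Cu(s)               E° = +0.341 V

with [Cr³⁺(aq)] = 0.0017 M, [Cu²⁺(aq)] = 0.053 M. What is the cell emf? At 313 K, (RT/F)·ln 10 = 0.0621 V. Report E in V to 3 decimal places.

Since E°(Cu²⁺/Cu) > E°(Cr³⁺/Cr), Cu²⁺/Cu serves as the cathode.
E°cell = E°cat − E°an = +0.341 − (−0.742) = +1.083 V; n = 6.
For the overall reaction 3 Cu²⁺(aq) + 2 Cr(s) → 3 Cu(s) + 2 Cr³⁺(aq), Q = [Cr³⁺(aq)]^2 / [Cu²⁺(aq)]^3 = 0.0194, giving log Q = −1.712.
E = E° − (0.0621/n)·log Q = +1.083 − (0.0621/6)(−1.712) = +1.101 V.

+1.101 V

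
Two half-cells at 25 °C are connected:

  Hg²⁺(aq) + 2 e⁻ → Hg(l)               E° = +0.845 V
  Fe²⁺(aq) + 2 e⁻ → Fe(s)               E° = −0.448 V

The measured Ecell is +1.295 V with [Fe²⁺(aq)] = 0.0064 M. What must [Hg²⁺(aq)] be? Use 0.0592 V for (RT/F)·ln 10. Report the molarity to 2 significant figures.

With Hg²⁺/Hg at the cathode and Fe²⁺/Fe at the anode, E°cell = +0.845 − (−0.448) = +1.293 V (n = 2).
Since E = E° − (0.0592/n)·log Q, log Q = n(E° − E)/0.0592 = −0.068.
Balancing electrons gives Hg²⁺(aq) + Fe(s) → Hg(l) + Fe²⁺(aq); thus Q = [Fe²⁺(aq)] / [Hg²⁺(aq)].
Isolating [Hg²⁺(aq)] in Q = 10^{−0.068} yields log [Hg²⁺(aq)] = −2.126, i.e. 0.0075 M.

0.0075 M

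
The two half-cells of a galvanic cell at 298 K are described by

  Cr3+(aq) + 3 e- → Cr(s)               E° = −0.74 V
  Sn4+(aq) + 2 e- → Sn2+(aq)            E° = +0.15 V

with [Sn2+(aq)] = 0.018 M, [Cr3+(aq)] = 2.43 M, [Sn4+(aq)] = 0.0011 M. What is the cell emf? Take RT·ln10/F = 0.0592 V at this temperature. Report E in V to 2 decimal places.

+0.85 V

Since E°(Sn⁴⁺/Sn²⁺) > E°(Cr³⁺/Cr), Sn⁴⁺/Sn²⁺ serves as the cathode.
The standard potential is +0.15 − (−0.74) = +0.89 V and the balanced reaction transfers n = 6 electrons.
Balancing gives 3 Sn4+(aq) + 2 Cr(s) → 3 Sn2+(aq) + 2 Cr3+(aq); hence Q = ([Sn2+(aq)]^3·[Cr3+(aq)]^2) / [Sn4+(aq)]^3 = 2.59×10^4 (log Q = 4.413).
By the Nernst equation, E = +0.89 − (0.0592/6)·(4.413) = +0.85 V.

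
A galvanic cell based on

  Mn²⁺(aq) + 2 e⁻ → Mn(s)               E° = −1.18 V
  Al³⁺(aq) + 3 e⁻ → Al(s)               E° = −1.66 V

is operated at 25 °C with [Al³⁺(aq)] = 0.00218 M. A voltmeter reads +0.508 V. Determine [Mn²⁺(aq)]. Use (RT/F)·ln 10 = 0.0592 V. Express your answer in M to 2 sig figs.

0.15 M

Mn²⁺/Mn is the cathode (higher E°); E°cell = −1.18 − (−1.66) = +0.48 V with n = 6.
Rearranging E = E° − (0.0592/n)·log Q gives log Q = 6(+0.48 − (+0.508))/0.0592 = −2.838.
The balanced reaction is 3 Mn²⁺(aq) + 2 Al(s) → 3 Mn(s) + 2 Al³⁺(aq), so Q = [Al³⁺(aq)]^2 / [Mn²⁺(aq)]^3.
Isolating [Mn²⁺(aq)] in Q = 10^{−2.838} yields log [Mn²⁺(aq)] = −0.828, i.e. 0.15 M.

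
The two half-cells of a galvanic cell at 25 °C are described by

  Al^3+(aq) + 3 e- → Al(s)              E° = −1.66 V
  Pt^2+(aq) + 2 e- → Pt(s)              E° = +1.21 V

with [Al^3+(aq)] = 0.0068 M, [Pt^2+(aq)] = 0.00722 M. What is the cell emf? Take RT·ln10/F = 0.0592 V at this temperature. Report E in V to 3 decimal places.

+2.849 V

The Pt²⁺/Pt couple has the more positive E°, so it is the cathode; Al³⁺/Al is the anode.
The standard potential is +1.21 − (−1.66) = +2.87 V and the balanced reaction transfers n = 6 electrons.
For the overall reaction 3 Pt^2+(aq) + 2 Al(s) → 3 Pt(s) + 2 Al^3+(aq), Q = [Al^3+(aq)]^2 / [Pt^2+(aq)]^3 = 123, giving log Q = 2.089.
By the Nernst equation, E = +2.87 − (0.0592/6)·(2.089) = +2.849 V.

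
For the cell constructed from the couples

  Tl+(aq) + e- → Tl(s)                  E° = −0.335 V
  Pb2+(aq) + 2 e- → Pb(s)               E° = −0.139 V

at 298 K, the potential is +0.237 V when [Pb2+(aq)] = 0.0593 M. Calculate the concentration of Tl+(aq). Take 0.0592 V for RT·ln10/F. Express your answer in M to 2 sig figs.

0.049 M

Pb²⁺/Pb is the cathode (higher E°); E°cell = −0.139 − (−0.335) = +0.196 V with n = 2.
Rearranging E = E° − (0.0592/n)·log Q gives log Q = 2(+0.196 − (+0.237))/0.0592 = −1.385.
The balanced reaction is Pb2+(aq) + 2 Tl(s) → Pb(s) + 2 Tl+(aq), so Q = [Tl+(aq)]^2 / [Pb2+(aq)].
Isolating [Tl+(aq)] in Q = 10^{−1.385} yields log [Tl+(aq)] = −1.306, i.e. 0.049 M.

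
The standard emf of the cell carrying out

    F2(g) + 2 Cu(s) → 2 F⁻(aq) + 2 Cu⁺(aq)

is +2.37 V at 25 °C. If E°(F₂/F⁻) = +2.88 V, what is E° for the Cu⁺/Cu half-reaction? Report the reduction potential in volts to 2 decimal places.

In the reaction as written the F₂/F⁻ couple is reduced (cathode) and Cu⁺/Cu is oxidized (anode), so E°cell = E°(F₂/F⁻) − E°(Cu⁺/Cu).
E°(Cu⁺/Cu) = E°(cathode) − E°cell = +2.88 − (+2.37) = +0.51 V.

+0.51 V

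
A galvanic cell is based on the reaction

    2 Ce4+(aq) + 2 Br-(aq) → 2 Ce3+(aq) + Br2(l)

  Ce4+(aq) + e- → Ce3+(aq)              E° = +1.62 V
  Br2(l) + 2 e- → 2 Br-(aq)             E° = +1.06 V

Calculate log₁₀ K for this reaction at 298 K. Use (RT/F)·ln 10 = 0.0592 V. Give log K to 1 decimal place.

log K = 18.9

The Ce⁴⁺/Ce³⁺ couple is reduced (cathode); E°cell = +1.62 − (+1.06) = +0.56 V with n = 2.
At equilibrium E = 0, so log K = nE°cell / 0.0592 = (2)(+0.56) / 0.0592 = 18.9.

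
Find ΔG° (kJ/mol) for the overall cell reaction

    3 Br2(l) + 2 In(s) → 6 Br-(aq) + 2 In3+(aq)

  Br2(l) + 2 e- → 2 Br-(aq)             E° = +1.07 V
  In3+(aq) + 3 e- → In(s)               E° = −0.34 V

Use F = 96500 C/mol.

In the reaction as written Br2(l) is reduced, so the Br₂/Br⁻ couple is the cathode and In³⁺/In is the anode.
E°cell = +1.07 − (−0.34) = +1.41 V; balancing electrons gives n = 6.
ΔG° = −nFE°cell = −(6)(96500)(+1.41) J/mol = −816 kJ/mol.

−816 kJ/mol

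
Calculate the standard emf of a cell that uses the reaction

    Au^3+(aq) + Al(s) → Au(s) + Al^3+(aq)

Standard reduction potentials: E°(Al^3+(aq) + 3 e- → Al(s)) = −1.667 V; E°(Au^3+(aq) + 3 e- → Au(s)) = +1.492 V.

+3.159 V

In the reaction as written, Au^3+(aq) is reduced (cathode) and Al^3+(aq) is produced by oxidation at the anode.
E°cell = E°(cathode) − E°(anode) = +1.492 − (−1.667) = +3.159 V.
The positive value indicates the reaction is spontaneous as written.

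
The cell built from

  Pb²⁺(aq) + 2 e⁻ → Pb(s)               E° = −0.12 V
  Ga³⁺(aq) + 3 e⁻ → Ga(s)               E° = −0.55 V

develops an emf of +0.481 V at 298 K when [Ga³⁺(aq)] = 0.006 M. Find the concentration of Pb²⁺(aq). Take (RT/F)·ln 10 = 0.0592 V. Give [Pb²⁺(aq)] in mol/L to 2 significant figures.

1.7 M

With Pb²⁺/Pb at the cathode and Ga³⁺/Ga at the anode, E°cell = −0.12 − (−0.55) = +0.43 V (n = 6).
Since E = E° − (0.0592/n)·log Q, log Q = n(E° − E)/0.0592 = −5.169.
The balanced reaction is 3 Pb²⁺(aq) + 2 Ga(s) → 3 Pb(s) + 2 Ga³⁺(aq), so Q = [Ga³⁺(aq)]^2 / [Pb²⁺(aq)]^3.
Solving for the unknown gives log [Pb²⁺(aq)] = 0.242, so [Pb²⁺(aq)] ≈ 1.7 M.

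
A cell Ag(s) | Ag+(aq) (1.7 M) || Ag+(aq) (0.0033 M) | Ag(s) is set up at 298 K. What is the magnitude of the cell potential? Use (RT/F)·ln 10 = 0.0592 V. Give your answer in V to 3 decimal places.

0.161 V

For a concentration cell E°cell = 0, since both electrodes use the same couple.
The compartment with the higher Ag+(aq) concentration (1.7 M) acts as the cathode; ions are reduced there and produced at the dilute (0.0033 M) anode.
With n = 1, Ecell = −(0.0592/1)·log([dilute]/[conc]) = −(0.0592/1)·log(0.0033/1.7) = +0.161 V.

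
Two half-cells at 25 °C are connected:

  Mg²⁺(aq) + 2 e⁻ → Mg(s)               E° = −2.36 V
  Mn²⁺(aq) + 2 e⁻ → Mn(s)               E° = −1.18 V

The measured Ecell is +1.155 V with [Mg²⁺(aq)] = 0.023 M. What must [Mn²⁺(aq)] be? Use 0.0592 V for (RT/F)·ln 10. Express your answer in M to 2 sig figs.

With Mn²⁺/Mn at the cathode and Mg²⁺/Mg at the anode, E°cell = −1.18 − (−2.36) = +1.18 V (n = 2).
Since E = E° − (0.0592/n)·log Q, log Q = n(E° − E)/0.0592 = 0.845.
For Mn²⁺(aq) + Mg(s) → Mn(s) + Mg²⁺(aq), the reaction quotient is Q = [Mg²⁺(aq)] / [Mn²⁺(aq)].
Isolating [Mn²⁺(aq)] in Q = 10^{0.845} yields log [Mn²⁺(aq)] = −2.483, i.e. 0.0033 M.

0.0033 M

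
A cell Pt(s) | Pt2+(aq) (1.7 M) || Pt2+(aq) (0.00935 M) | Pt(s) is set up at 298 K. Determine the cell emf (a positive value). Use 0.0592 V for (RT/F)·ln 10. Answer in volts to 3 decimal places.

For a concentration cell E°cell = 0, since both electrodes use the same couple.
The compartment with the higher Pt2+(aq) concentration (1.7 M) acts as the cathode; ions are reduced there and produced at the dilute (0.00935 M) anode.
With n = 2, Ecell = −(0.0592/2)·log([dilute]/[conc]) = −(0.0592/2)·log(0.00935/1.7) = +0.067 V.

0.067 V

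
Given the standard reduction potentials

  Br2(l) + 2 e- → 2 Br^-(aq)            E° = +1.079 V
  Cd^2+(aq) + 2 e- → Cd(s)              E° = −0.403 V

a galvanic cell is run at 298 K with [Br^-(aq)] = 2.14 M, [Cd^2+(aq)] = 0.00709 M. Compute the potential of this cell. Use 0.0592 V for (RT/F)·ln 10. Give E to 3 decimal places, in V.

The Br₂/Br⁻ couple has the more positive E°, so it is the cathode; Cd²⁺/Cd is the anode.
The standard potential is +1.079 − (−0.403) = +1.482 V and the balanced reaction transfers n = 2 electrons.
The balanced reaction is Br2(l) + Cd(s) → 2 Br^-(aq) + Cd^2+(aq), so Q = [Br^-(aq)]^2·[Cd^2+(aq)] = 0.0325 and log Q = −1.489.
Applying E = E° − (RT ln10/nF)·log Q gives +1.482 − (0.0592/2)(−1.489) = +1.526 V.

+1.526 V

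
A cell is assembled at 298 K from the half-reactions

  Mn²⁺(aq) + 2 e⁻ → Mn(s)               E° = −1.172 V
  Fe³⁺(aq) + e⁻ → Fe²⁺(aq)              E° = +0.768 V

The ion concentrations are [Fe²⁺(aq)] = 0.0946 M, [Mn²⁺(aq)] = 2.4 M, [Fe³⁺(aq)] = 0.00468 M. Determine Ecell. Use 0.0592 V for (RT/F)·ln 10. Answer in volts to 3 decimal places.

Since E°(Fe³⁺/Fe²⁺) > E°(Mn²⁺/Mn), Fe³⁺/Fe²⁺ serves as the cathode.
E°cell = +0.768 − (−1.172) = +1.940 V, with n = 2 electrons transferred.
The balanced reaction is 2 Fe³⁺(aq) + Mn(s) → 2 Fe²⁺(aq) + Mn²⁺(aq), so Q = ([Fe²⁺(aq)]^2·[Mn²⁺(aq)]) / [Fe³⁺(aq)]^2 = 981 and log Q = 2.992.
E = E° − (0.0592/n)·log Q = +1.940 − (0.0592/2)(2.992) = +1.851 V.

+1.851 V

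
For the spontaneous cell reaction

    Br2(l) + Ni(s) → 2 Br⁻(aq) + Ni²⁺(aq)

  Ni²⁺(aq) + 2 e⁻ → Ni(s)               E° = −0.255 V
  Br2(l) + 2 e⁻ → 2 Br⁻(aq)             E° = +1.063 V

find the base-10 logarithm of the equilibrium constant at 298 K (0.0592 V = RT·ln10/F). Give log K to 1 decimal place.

The Br₂/Br⁻ couple is reduced (cathode); E°cell = +1.063 − (−0.255) = +1.318 V with n = 2.
At equilibrium E = 0, so log K = nE°cell / 0.0592 = (2)(+1.318) / 0.0592 = 44.5.

log K = 44.5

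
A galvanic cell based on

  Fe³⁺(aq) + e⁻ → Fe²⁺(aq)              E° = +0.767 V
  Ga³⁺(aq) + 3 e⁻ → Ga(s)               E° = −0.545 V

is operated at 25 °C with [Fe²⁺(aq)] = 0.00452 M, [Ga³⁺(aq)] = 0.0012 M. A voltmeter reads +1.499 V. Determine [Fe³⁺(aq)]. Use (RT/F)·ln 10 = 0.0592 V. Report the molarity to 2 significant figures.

With Fe³⁺/Fe²⁺ at the cathode and Ga³⁺/Ga at the anode, E°cell = +0.767 − (−0.545) = +1.312 V (n = 3).
Rearranging E = E° − (0.0592/n)·log Q gives log Q = 3(+1.312 − (+1.499))/0.0592 = −9.476.
Balancing electrons gives 3 Fe³⁺(aq) + Ga(s) → 3 Fe²⁺(aq) + Ga³⁺(aq); thus Q = ([Fe²⁺(aq)]^3·[Ga³⁺(aq)]) / [Fe³⁺(aq)]^3.
Isolating [Fe³⁺(aq)] in Q = 10^{−9.476} yields log [Fe³⁺(aq)] = −0.160, i.e. 0.69 M.

0.69 M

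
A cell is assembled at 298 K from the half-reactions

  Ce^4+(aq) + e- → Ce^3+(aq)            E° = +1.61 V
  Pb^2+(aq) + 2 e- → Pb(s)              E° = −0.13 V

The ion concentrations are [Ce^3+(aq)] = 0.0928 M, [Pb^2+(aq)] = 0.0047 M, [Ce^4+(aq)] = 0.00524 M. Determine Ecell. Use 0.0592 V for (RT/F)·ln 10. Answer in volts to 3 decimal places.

+1.735 V

The Ce⁴⁺/Ce³⁺ couple has the more positive E°, so it is the cathode; Pb²⁺/Pb is the anode.
E°cell = +1.61 − (−0.13) = +1.74 V, with n = 2 electrons transferred.
The balanced reaction is 2 Ce^4+(aq) + Pb(s) → 2 Ce^3+(aq) + Pb^2+(aq), so Q = ([Ce^3+(aq)]^2·[Pb^2+(aq)]) / [Ce^4+(aq)]^2 = 1.47 and log Q = 0.169.
E = E° − (0.0592/n)·log Q = +1.74 − (0.0592/2)(0.169) = +1.735 V.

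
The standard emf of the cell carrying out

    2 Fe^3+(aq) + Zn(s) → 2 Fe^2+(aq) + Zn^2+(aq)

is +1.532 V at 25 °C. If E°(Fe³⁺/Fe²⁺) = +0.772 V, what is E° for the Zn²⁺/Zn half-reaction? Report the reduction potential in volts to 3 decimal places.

−0.760 V

In the reaction as written the Fe³⁺/Fe²⁺ couple is reduced (cathode) and Zn²⁺/Zn is oxidized (anode), so E°cell = E°(Fe³⁺/Fe²⁺) − E°(Zn²⁺/Zn).
E°(Zn²⁺/Zn) = E°(cathode) − E°cell = +0.772 − (+1.532) = −0.760 V.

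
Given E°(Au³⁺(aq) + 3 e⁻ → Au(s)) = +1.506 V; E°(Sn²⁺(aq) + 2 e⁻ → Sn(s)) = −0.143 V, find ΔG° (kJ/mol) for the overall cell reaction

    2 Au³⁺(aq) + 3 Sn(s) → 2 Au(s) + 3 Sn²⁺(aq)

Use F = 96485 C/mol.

In the reaction as written Au³⁺(aq) is reduced, so the Au³⁺/Au couple is the cathode and Sn²⁺/Sn is the anode.
E°cell = +1.506 − (−0.143) = +1.649 V; balancing electrons gives n = 6.
ΔG° = −nFE°cell = −(6)(96485)(+1.649) J/mol = −955 kJ/mol.

−955 kJ/mol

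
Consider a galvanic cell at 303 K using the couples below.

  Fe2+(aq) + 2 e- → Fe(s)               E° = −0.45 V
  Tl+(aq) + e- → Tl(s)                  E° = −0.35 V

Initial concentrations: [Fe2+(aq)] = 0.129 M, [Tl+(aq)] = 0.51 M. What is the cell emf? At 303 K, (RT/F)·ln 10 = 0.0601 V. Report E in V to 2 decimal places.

+0.11 V

The Tl⁺/Tl couple has the more positive E°, so it is the cathode; Fe²⁺/Fe is the anode.
E°cell = −0.35 − (−0.45) = +0.10 V, with n = 2 electrons transferred.
For the overall reaction 2 Tl+(aq) + Fe(s) → 2 Tl(s) + Fe2+(aq), Q = [Fe2+(aq)] / [Tl+(aq)]^2 = 0.496, giving log Q = −0.305.
Applying E = E° − (RT ln10/nF)·log Q gives +0.10 − (0.0601/2)(−0.305) = +0.11 V.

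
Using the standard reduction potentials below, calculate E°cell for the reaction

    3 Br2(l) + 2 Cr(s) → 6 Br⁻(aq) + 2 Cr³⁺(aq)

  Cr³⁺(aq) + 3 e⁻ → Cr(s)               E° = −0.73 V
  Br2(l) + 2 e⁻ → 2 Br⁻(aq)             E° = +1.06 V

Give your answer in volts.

Br2(l) gains electrons, so the Br₂/Br⁻ couple is the cathode; the Cr³⁺/Cr couple is the anode.
E°cell = E°(cathode) − E°(anode) = +1.06 − (−0.73) = +1.79 V.

+1.79 V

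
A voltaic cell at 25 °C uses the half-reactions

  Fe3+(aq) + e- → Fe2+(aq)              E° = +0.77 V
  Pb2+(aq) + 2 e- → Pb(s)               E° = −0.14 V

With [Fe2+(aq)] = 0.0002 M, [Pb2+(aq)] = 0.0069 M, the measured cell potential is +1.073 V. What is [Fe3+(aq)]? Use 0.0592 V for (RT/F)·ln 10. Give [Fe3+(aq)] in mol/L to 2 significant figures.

With Fe³⁺/Fe²⁺ at the cathode and Pb²⁺/Pb at the anode, E°cell = +0.77 − (−0.14) = +0.91 V (n = 2).
Rearranging E = E° − (0.0592/n)·log Q gives log Q = 2(+0.91 − (+1.073))/0.0592 = −5.507.
For 2 Fe3+(aq) + Pb(s) → 2 Fe2+(aq) + Pb2+(aq), the reaction quotient is Q = ([Fe2+(aq)]^2·[Pb2+(aq)]) / [Fe3+(aq)]^2.
Solving for the unknown gives log [Fe3+(aq)] = −2.026, so [Fe3+(aq)] ≈ 0.0094 M.

0.0094 M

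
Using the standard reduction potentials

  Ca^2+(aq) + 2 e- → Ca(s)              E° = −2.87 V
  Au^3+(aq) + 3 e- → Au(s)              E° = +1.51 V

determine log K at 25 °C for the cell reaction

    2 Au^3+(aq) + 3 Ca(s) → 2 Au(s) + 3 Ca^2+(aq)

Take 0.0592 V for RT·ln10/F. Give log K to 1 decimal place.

The Au³⁺/Au couple is reduced (cathode); E°cell = +1.51 − (−2.87) = +4.38 V with n = 6.
At equilibrium E = 0, so log K = nE°cell / 0.0592 = (6)(+4.38) / 0.0592 = 443.9.

log K = 443.9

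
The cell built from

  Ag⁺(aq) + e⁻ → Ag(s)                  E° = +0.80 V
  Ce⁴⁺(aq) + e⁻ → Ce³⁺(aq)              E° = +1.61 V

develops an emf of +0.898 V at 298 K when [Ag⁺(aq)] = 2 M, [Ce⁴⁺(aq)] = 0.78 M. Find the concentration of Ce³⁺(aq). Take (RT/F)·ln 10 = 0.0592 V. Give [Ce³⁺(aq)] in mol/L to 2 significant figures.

The Ce⁴⁺/Ce³⁺ couple has the larger reduction potential, so it is the cathode: E°cell = +1.61 − (+0.80) = +0.81 V and n = 1.
Since E = E° − (0.0592/n)·log Q, log Q = n(E° − E)/0.0592 = −1.486.
Balancing electrons gives Ce⁴⁺(aq) + Ag(s) → Ce³⁺(aq) + Ag⁺(aq); thus Q = ([Ce³⁺(aq)]·[Ag⁺(aq)]) / [Ce⁴⁺(aq)].
Solving for the unknown gives log [Ce³⁺(aq)] = −1.895, so [Ce³⁺(aq)] ≈ 0.013 M.

0.013 M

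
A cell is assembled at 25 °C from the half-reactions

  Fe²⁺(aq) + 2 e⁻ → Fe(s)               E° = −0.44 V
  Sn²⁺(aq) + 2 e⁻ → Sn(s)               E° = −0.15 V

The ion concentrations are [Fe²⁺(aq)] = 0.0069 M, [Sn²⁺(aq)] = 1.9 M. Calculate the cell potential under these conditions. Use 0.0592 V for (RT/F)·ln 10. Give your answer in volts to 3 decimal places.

+0.362 V

The Sn²⁺/Sn couple has the more positive E°, so it is the cathode; Fe²⁺/Fe is the anode.
E°cell = E°cat − E°an = −0.15 − (−0.44) = +0.29 V; n = 2.
For the overall reaction Sn²⁺(aq) + Fe(s) → Sn(s) + Fe²⁺(aq), Q = [Fe²⁺(aq)] / [Sn²⁺(aq)] = 0.00363, giving log Q = −2.440.
Applying E = E° − (RT ln10/nF)·log Q gives +0.29 − (0.0592/2)(−2.440) = +0.362 V.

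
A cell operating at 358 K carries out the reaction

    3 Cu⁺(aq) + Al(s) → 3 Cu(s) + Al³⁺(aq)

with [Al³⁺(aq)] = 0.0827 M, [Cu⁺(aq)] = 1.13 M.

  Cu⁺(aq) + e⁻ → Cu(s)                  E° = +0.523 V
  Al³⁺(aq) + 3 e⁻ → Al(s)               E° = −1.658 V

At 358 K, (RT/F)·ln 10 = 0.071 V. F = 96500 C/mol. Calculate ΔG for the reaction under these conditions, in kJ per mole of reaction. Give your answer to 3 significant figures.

−640 kJ/mol

E°cell = +0.523 − (−1.658) = +2.181 V; the balanced reaction transfers n = 3 electrons.
Q = [Al³⁺(aq)] / [Cu⁺(aq)]^3 = 0.0573, so log Q = −1.242 and E = +2.181 − (0.071/3)(−1.242) = +2.2104 V.
ΔG = −nFE = −(3)(96500)(+2.2104) J/mol = −640 kJ/mol.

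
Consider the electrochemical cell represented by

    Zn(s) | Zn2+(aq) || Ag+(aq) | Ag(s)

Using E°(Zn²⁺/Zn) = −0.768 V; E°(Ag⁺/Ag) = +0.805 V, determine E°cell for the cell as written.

By convention the left-hand electrode in cell notation is the anode (oxidation) and the right-hand electrode is the cathode (reduction).
E°cell = E°(right) − E°(left) = +0.805 − (−0.768) = +1.573 V.

+1.573 V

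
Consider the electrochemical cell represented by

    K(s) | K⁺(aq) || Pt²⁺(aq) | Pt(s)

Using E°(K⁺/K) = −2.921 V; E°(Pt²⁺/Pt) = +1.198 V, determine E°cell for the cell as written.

+4.119 V

By convention the left-hand electrode in cell notation is the anode (oxidation) and the right-hand electrode is the cathode (reduction).
E°cell = E°(right) − E°(left) = +1.198 − (−2.921) = +4.119 V.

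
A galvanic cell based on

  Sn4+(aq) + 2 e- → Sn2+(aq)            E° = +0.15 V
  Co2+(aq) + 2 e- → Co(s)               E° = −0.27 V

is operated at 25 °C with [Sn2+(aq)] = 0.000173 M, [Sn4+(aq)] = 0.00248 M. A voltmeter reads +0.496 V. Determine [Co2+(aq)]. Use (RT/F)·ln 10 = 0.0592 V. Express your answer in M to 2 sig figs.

With Sn⁴⁺/Sn²⁺ at the cathode and Co²⁺/Co at the anode, E°cell = +0.15 − (−0.27) = +0.42 V (n = 2).
Since E = E° − (0.0592/n)·log Q, log Q = n(E° − E)/0.0592 = −2.568.
For Sn4+(aq) + Co(s) → Sn2+(aq) + Co2+(aq), the reaction quotient is Q = ([Sn2+(aq)]·[Co2+(aq)]) / [Sn4+(aq)].
Substituting the known concentrations and solving, log [Co2+(aq)] = −1.412 and [Co2+(aq)] = 0.039 M.

0.039 M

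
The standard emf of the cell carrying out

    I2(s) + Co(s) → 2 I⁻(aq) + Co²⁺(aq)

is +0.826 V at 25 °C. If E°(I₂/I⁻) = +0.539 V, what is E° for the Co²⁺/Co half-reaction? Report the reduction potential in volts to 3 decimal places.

In the reaction as written the I₂/I⁻ couple is reduced (cathode) and Co²⁺/Co is oxidized (anode), so E°cell = E°(I₂/I⁻) − E°(Co²⁺/Co).
E°(Co²⁺/Co) = E°(cathode) − E°cell = +0.539 − (+0.826) = −0.287 V.

−0.287 V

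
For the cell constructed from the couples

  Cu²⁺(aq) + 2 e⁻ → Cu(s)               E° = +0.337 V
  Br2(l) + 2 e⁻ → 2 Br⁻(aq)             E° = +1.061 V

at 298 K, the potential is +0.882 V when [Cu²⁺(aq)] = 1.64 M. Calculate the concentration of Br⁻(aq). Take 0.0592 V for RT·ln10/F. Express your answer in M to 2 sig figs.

With Br₂/Br⁻ at the cathode and Cu²⁺/Cu at the anode, E°cell = +1.061 − (+0.337) = +0.724 V (n = 2).
Since E = E° − (0.0592/n)·log Q, log Q = n(E° − E)/0.0592 = −5.338.
The balanced reaction is Br2(l) + Cu(s) → 2 Br⁻(aq) + Cu²⁺(aq), so Q = [Br⁻(aq)]^2·[Cu²⁺(aq)].
Solving for the unknown gives log [Br⁻(aq)] = −2.776, so [Br⁻(aq)] ≈ 0.0017 M.

0.0017 M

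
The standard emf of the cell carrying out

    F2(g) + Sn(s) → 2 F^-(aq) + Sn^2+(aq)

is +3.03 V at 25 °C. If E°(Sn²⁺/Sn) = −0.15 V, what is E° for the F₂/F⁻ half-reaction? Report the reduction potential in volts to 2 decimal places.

In the reaction as written the F₂/F⁻ couple is reduced (cathode) and Sn²⁺/Sn is oxidized (anode), so E°cell = E°(F₂/F⁻) − E°(Sn²⁺/Sn).
E°(F₂/F⁻) = E°cell + E°(anode) = +3.03 + (−0.15) = +2.88 V.

+2.88 V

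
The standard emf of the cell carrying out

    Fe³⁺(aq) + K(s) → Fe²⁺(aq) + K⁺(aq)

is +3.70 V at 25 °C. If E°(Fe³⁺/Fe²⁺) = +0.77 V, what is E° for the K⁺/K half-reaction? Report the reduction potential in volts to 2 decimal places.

In the reaction as written the Fe³⁺/Fe²⁺ couple is reduced (cathode) and K⁺/K is oxidized (anode), so E°cell = E°(Fe³⁺/Fe²⁺) − E°(K⁺/K).
E°(K⁺/K) = E°(cathode) − E°cell = +0.77 − (+3.70) = −2.93 V.

−2.93 V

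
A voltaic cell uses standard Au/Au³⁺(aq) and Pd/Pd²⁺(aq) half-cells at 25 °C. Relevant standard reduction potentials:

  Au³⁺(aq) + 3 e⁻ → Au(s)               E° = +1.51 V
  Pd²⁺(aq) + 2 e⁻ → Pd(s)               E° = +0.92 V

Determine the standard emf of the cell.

+0.59 V

The Au³⁺/Au couple has the higher E°, so Au ion is reduced (cathode) and Pd is oxidized (anode).
E°cell = E°(cathode) − E°(anode) = +1.51 − (+0.92) = +0.59 V.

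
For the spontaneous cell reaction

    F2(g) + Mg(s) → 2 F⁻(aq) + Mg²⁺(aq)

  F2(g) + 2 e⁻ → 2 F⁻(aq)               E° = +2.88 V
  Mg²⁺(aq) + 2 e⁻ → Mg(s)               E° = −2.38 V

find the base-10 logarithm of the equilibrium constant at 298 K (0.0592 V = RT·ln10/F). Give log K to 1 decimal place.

The F₂/F⁻ couple is reduced (cathode); E°cell = +2.88 − (−2.38) = +5.26 V with n = 2.
At equilibrium E = 0, so log K = nE°cell / 0.0592 = (2)(+5.26) / 0.0592 = 177.7.

log K = 177.7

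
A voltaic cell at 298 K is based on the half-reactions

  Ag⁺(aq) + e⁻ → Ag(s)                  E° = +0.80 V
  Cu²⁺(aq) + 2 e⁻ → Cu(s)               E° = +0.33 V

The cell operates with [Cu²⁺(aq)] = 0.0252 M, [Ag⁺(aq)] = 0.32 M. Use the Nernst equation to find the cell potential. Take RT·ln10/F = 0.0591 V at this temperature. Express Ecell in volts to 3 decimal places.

Ag⁺/Ag is reduced (cathode, E° = +0.80 V) and Cu²⁺/Cu is oxidized (anode).
E°cell = +0.80 − (+0.33) = +0.47 V, with n = 2 electrons transferred.
Balancing gives 2 Ag⁺(aq) + Cu(s) → 2 Ag(s) + Cu²⁺(aq); hence Q = [Cu²⁺(aq)] / [Ag⁺(aq)]^2 = 0.246 (log Q = −0.609).
By the Nernst equation, E = +0.47 − (0.0591/2)·(−0.609) = +0.488 V.

+0.488 V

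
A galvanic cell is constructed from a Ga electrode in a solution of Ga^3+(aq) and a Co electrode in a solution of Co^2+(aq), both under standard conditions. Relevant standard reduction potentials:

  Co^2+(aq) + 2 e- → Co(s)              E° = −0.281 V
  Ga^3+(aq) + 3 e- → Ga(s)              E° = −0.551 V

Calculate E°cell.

+0.270 V

Of the two couples in this cell, the one with the more positive reduction potential is reduced at the cathode: here that is Co²⁺/Co (−0.281 V); Ga³⁺/Ga (−0.551 V) is the anode.
E°cell = E°(cathode) − E°(anode) = −0.281 − (−0.551) = +0.270 V.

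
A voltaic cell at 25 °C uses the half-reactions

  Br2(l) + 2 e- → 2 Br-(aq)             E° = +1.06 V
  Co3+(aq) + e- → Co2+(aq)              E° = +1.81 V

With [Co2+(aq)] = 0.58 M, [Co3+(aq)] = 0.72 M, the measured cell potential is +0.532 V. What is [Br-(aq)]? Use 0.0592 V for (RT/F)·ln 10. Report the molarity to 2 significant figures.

With Co³⁺/Co²⁺ at the cathode and Br₂/Br⁻ at the anode, E°cell = +1.81 − (+1.06) = +0.75 V (n = 2).
Rearranging E = E° − (0.0592/n)·log Q gives log Q = 2(+0.75 − (+0.532))/0.0592 = 7.365.
The balanced reaction is 2 Co3+(aq) + 2 Br-(aq) → 2 Co2+(aq) + Br2(l), so Q = [Co2+(aq)]^2 / ([Co3+(aq)]^2·[Br-(aq)]^2).
Isolating [Br-(aq)] in Q = 10^{7.365} yields log [Br-(aq)] = −3.776, i.e. 0.00017 M.

0.00017 M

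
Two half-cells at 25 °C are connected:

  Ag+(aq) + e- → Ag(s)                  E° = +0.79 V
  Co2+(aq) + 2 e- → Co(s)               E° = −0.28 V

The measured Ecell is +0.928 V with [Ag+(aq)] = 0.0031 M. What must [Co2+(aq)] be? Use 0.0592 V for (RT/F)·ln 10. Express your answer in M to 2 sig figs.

0.60 M

The Ag⁺/Ag couple has the larger reduction potential, so it is the cathode: E°cell = +0.79 − (−0.28) = +1.07 V and n = 2.
Rearranging E = E° − (0.0592/n)·log Q gives log Q = 2(+1.07 − (+0.928))/0.0592 = 4.797.
The balanced reaction is 2 Ag+(aq) + Co(s) → 2 Ag(s) + Co2+(aq), so Q = [Co2+(aq)] / [Ag+(aq)]^2.
Solving for the unknown gives log [Co2+(aq)] = −0.220, so [Co2+(aq)] ≈ 0.60 M.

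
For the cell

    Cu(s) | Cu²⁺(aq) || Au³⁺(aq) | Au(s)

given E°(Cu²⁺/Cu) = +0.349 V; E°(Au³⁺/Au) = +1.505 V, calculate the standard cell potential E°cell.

By convention the left-hand electrode in cell notation is the anode (oxidation) and the right-hand electrode is the cathode (reduction).
E°cell = E°(right) − E°(left) = +1.505 − (+0.349) = +1.156 V.

+1.156 V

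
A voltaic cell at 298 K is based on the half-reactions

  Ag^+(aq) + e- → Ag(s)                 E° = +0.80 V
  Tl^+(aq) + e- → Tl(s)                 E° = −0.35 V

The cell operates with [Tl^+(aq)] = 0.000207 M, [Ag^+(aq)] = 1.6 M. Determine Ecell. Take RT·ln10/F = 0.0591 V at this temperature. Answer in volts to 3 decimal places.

+1.380 V

The Ag⁺/Ag couple has the more positive E°, so it is the cathode; Tl⁺/Tl is the anode.
E°cell = E°cat − E°an = +0.80 − (−0.35) = +1.15 V; n = 1.
Balancing gives Ag^+(aq) + Tl(s) → Ag(s) + Tl^+(aq); hence Q = [Tl^+(aq)] / [Ag^+(aq)] = 0.000129 (log Q = −3.888).
By the Nernst equation, E = +1.15 − (0.0591/1)·(−3.888) = +1.380 V.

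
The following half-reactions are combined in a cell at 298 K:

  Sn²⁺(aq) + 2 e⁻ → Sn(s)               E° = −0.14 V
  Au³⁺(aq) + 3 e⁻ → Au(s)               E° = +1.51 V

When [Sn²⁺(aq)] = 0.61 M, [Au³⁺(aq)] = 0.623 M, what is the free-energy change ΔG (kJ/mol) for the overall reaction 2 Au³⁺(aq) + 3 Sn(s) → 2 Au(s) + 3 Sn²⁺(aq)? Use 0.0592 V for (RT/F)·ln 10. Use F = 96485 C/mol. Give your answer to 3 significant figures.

−957 kJ/mol

E°cell = +1.51 − (−0.14) = +1.65 V; the balanced reaction transfers n = 6 electrons.
The reaction quotient is [Sn²⁺(aq)]^3 / [Au³⁺(aq)]^2 = 0.585; by Nernst, E = +1.65 − (0.0592/6)(−0.233) = +1.6523 V.
Then ΔG = −nFE = −6 × 96485 × +1.6523 J/mol = −957 kJ/mol.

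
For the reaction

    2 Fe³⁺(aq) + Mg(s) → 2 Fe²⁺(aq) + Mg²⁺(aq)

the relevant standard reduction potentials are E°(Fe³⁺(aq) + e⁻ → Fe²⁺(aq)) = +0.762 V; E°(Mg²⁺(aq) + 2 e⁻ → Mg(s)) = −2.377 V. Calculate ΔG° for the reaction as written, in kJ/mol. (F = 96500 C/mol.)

In the reaction as written Fe³⁺(aq) is reduced, so the Fe³⁺/Fe²⁺ couple is the cathode and Mg²⁺/Mg is the anode.
E°cell = +0.762 − (−2.377) = +3.139 V; balancing electrons gives n = 2.
ΔG° = −nFE°cell = −(2)(96500)(+3.139) J/mol = −606 kJ/mol.

−606 kJ/mol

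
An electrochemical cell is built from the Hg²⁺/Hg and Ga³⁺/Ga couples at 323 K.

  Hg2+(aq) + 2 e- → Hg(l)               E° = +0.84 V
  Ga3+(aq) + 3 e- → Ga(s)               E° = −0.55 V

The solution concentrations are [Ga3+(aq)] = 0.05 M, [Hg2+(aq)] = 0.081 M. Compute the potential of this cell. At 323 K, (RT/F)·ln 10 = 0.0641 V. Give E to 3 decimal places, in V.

Since E°(Hg²⁺/Hg) > E°(Ga³⁺/Ga), Hg²⁺/Hg serves as the cathode.
E°cell = E°cat − E°an = +0.84 − (−0.55) = +1.39 V; n = 6.
For the overall reaction 3 Hg2+(aq) + 2 Ga(s) → 3 Hg(l) + 2 Ga3+(aq), Q = [Ga3+(aq)]^2 / [Hg2+(aq)]^3 = 4.7, giving log Q = 0.672.
E = E° − (0.0641/n)·log Q = +1.39 − (0.0641/6)(0.672) = +1.383 V.

+1.383 V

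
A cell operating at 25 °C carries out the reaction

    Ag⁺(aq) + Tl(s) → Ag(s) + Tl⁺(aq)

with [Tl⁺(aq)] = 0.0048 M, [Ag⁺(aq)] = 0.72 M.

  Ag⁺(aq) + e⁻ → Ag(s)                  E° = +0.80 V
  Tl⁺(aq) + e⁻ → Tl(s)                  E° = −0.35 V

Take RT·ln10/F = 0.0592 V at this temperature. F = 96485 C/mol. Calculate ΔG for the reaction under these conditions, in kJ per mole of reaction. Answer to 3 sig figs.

−123 kJ/mol

The standard cell potential is +0.80 − (−0.35) = +1.15 V, with n = 1 electron in the balanced equation.
Here Q = [Tl⁺(aq)] / [Ag⁺(aq)] = 0.00667 (log Q = −2.176), giving E = +1.15 − (0.0592/1)·(−2.176) = +1.2788 V.
ΔG = −nFE = −(1)(96485)(+1.2788) J/mol = −123 kJ/mol.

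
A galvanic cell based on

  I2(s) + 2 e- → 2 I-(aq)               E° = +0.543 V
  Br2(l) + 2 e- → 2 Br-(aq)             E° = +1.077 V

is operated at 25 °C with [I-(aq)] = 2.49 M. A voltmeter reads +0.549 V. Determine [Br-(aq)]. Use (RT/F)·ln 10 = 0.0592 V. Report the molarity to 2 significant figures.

The Br₂/Br⁻ couple has the larger reduction potential, so it is the cathode: E°cell = +1.077 − (+0.543) = +0.534 V and n = 2.
Rearranging E = E° − (0.0592/n)·log Q gives log Q = 2(+0.534 − (+0.549))/0.0592 = −0.507.
The balanced reaction is Br2(l) + 2 I-(aq) → 2 Br-(aq) + I2(s), so Q = [Br-(aq)]^2 / [I-(aq)]^2.
Substituting the known concentrations and solving, log [Br-(aq)] = 0.143 and [Br-(aq)] = 1.4 M.

1.4 M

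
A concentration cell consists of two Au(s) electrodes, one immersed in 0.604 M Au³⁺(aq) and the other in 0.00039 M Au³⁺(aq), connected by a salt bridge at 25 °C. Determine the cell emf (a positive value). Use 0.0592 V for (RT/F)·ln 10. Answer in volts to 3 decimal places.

For a concentration cell E°cell = 0, since both electrodes use the same couple.
The compartment with the higher Au³⁺(aq) concentration (0.604 M) acts as the cathode; ions are reduced there and produced at the dilute (0.00039 M) anode.
With n = 3, Ecell = −(0.0592/3)·log([dilute]/[conc]) = −(0.0592/3)·log(0.00039/0.604) = +0.063 V.

0.063 V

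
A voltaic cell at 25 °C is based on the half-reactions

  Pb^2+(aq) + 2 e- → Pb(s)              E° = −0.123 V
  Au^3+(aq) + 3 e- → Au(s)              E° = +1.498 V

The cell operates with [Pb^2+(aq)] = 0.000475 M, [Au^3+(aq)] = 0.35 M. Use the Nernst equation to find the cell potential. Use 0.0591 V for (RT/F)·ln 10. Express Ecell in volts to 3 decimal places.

+1.710 V

The Au³⁺/Au couple has the more positive E°, so it is the cathode; Pb²⁺/Pb is the anode.
E°cell = +1.498 − (−0.123) = +1.621 V, with n = 6 electrons transferred.
The balanced reaction is 2 Au^3+(aq) + 3 Pb(s) → 2 Au(s) + 3 Pb^2+(aq), so Q = [Pb^2+(aq)]^3 / [Au^3+(aq)]^2 = 8.75×10^−10 and log Q = −9.058.
E = E° − (0.0591/n)·log Q = +1.621 − (0.0591/6)(−9.058) = +1.710 V.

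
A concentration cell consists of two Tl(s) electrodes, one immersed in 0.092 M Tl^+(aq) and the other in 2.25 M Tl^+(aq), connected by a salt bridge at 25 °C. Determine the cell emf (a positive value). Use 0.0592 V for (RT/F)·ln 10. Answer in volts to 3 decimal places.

For a concentration cell E°cell = 0, since both electrodes use the same couple.
The compartment with the higher Tl^+(aq) concentration (2.25 M) acts as the cathode; ions are reduced there and produced at the dilute (0.092 M) anode.
With n = 1, Ecell = −(0.0592/1)·log([dilute]/[conc]) = −(0.0592/1)·log(0.092/2.25) = +0.082 V.

0.082 V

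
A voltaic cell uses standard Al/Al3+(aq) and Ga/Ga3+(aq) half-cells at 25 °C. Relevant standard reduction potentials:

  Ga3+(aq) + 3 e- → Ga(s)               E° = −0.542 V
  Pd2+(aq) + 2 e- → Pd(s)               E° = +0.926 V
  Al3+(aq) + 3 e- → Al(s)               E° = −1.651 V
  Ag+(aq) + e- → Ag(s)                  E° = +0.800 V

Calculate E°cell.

Of the two couples in this cell, the one with the more positive reduction potential is reduced at the cathode: here that is Ga³⁺/Ga (−0.542 V); Al³⁺/Al (−1.651 V) is the anode.
E°cell = E°(cathode) − E°(anode) = −0.542 − (−1.651) = +1.109 V.

+1.109 V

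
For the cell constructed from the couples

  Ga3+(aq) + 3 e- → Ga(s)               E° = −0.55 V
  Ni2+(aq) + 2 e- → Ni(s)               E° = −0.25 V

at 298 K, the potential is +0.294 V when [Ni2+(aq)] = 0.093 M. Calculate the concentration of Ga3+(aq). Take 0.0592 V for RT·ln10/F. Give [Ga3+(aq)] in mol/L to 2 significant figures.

With Ni²⁺/Ni at the cathode and Ga³⁺/Ga at the anode, E°cell = −0.25 − (−0.55) = +0.30 V (n = 6).
Since E = E° − (0.0592/n)·log Q, log Q = n(E° − E)/0.0592 = 0.608.
For 3 Ni2+(aq) + 2 Ga(s) → 3 Ni(s) + 2 Ga3+(aq), the reaction quotient is Q = [Ga3+(aq)]^2 / [Ni2+(aq)]^3.
Solving for the unknown gives log [Ga3+(aq)] = −1.243, so [Ga3+(aq)] ≈ 0.057 M.

0.057 M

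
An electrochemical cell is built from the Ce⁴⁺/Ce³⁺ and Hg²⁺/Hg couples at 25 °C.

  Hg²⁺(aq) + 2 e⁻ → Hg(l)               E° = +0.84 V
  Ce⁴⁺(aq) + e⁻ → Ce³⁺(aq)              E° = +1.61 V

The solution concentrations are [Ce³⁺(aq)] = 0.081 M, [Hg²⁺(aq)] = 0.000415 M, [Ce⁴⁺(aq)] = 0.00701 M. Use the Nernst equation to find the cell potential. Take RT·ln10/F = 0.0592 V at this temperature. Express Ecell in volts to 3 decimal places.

Ce⁴⁺/Ce³⁺ is reduced (cathode, E° = +1.61 V) and Hg²⁺/Hg is oxidized (anode).
E°cell = +1.61 − (+0.84) = +0.77 V, with n = 2 electrons transferred.
Balancing gives 2 Ce⁴⁺(aq) + Hg(l) → 2 Ce³⁺(aq) + Hg²⁺(aq); hence Q = ([Ce³⁺(aq)]^2·[Hg²⁺(aq)]) / [Ce⁴⁺(aq)]^2 = 0.0554 (log Q = −1.256).
Applying E = E° − (RT ln10/nF)·log Q gives +0.77 − (0.0592/2)(−1.256) = +0.807 V.

+0.807 V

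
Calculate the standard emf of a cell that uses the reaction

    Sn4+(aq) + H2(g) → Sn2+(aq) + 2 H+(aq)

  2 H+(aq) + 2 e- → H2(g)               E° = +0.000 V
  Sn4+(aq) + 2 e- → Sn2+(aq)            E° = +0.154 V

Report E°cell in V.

+0.154 V

Sn4+(aq) gains electrons, so the Sn⁴⁺/Sn²⁺ couple is the cathode; the 2H⁺/H₂ couple is the anode.
E°cell = E°(cathode) − E°(anode) = +0.154 − (+0.000) = +0.154 V.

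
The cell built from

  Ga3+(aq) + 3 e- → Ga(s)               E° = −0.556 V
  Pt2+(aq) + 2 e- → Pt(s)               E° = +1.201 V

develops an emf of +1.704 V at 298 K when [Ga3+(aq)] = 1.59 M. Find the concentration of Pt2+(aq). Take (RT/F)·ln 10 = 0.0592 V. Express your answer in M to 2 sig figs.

0.022 M

With Pt²⁺/Pt at the cathode and Ga³⁺/Ga at the anode, E°cell = +1.201 − (−0.556) = +1.757 V (n = 6).
From the Nernst equation, log Q = n(E° − E)/0.0592 = 6·(+1.757 − (+1.704))/0.0592 = 5.372.
Balancing electrons gives 3 Pt2+(aq) + 2 Ga(s) → 3 Pt(s) + 2 Ga3+(aq); thus Q = [Ga3+(aq)]^2 / [Pt2+(aq)]^3.
Substituting the known concentrations and solving, log [Pt2+(aq)] = −1.656 and [Pt2+(aq)] = 0.022 M.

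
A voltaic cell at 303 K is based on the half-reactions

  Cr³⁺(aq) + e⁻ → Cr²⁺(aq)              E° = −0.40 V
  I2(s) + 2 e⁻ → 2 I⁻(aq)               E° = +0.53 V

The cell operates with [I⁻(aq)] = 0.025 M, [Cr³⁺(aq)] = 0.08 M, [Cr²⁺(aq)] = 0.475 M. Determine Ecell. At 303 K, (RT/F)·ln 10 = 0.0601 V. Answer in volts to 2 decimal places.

+1.07 V

I₂/I⁻ is reduced (cathode, E° = +0.53 V) and Cr³⁺/Cr²⁺ is oxidized (anode).
The standard potential is +0.53 − (−0.40) = +0.93 V and the balanced reaction transfers n = 2 electrons.
For the overall reaction I2(s) + 2 Cr²⁺(aq) → 2 I⁻(aq) + 2 Cr³⁺(aq), Q = ([I⁻(aq)]^2·[Cr³⁺(aq)]^2) / [Cr²⁺(aq)]^2 = 1.77×10^−5, giving log Q = −4.751.
E = E° − (0.0601/n)·log Q = +0.93 − (0.0601/2)(−4.751) = +1.07 V.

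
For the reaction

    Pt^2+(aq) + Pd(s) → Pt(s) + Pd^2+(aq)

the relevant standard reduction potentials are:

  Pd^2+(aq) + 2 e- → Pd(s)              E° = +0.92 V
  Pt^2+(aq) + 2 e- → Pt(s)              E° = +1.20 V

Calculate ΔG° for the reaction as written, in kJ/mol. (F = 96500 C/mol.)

−54.0 kJ/mol

In the reaction as written Pt^2+(aq) is reduced, so the Pt²⁺/Pt couple is the cathode and Pd²⁺/Pd is the anode.
E°cell = +1.20 − (+0.92) = +0.28 V; balancing electrons gives n = 2.
ΔG° = −nFE°cell = −(2)(96500)(+0.28) J/mol = −54.0 kJ/mol.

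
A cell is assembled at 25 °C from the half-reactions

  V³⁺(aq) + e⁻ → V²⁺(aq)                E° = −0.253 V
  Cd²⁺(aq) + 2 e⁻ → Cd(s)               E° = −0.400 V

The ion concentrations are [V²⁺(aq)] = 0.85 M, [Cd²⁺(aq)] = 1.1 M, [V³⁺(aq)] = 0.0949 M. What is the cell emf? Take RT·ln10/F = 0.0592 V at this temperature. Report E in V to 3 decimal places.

+0.089 V

V³⁺/V²⁺ is reduced (cathode, E° = −0.253 V) and Cd²⁺/Cd is oxidized (anode).
E°cell = −0.253 − (−0.400) = +0.147 V, with n = 2 electrons transferred.
The balanced reaction is 2 V³⁺(aq) + Cd(s) → 2 V²⁺(aq) + Cd²⁺(aq), so Q = ([V²⁺(aq)]^2·[Cd²⁺(aq)]) / [V³⁺(aq)]^2 = 88.2 and log Q = 1.946.
E = E° − (0.0592/n)·log Q = +0.147 − (0.0592/2)(1.946) = +0.089 V.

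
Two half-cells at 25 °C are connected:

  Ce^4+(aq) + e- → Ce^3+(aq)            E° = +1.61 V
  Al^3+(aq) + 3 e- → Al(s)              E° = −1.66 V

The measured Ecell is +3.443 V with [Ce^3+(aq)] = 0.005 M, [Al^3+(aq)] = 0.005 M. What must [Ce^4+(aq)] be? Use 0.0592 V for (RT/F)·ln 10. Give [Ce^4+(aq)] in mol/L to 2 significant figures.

With Ce⁴⁺/Ce³⁺ at the cathode and Al³⁺/Al at the anode, E°cell = +1.61 − (−1.66) = +3.27 V (n = 3).
From the Nernst equation, log Q = n(E° − E)/0.0592 = 3·(+3.27 − (+3.443))/0.0592 = −8.767.
The balanced reaction is 3 Ce^4+(aq) + Al(s) → 3 Ce^3+(aq) + Al^3+(aq), so Q = ([Ce^3+(aq)]^3·[Al^3+(aq)]) / [Ce^4+(aq)]^3.
Substituting the known concentrations and solving, log [Ce^4+(aq)] = −0.146 and [Ce^4+(aq)] = 0.71 M.

0.71 M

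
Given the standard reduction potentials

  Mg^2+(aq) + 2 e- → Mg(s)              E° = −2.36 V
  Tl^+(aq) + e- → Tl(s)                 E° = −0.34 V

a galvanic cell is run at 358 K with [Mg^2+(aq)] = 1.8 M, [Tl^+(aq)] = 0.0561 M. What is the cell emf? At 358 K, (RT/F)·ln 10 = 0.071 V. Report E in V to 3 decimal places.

Since E°(Tl⁺/Tl) > E°(Mg²⁺/Mg), Tl⁺/Tl serves as the cathode.
E°cell = −0.34 − (−2.36) = +2.02 V, with n = 2 electrons transferred.
Balancing gives 2 Tl^+(aq) + Mg(s) → 2 Tl(s) + Mg^2+(aq); hence Q = [Mg^2+(aq)] / [Tl^+(aq)]^2 = 572 (log Q = 2.757).
E = E° − (0.071/n)·log Q = +2.02 − (0.071/2)(2.757) = +1.922 V.

+1.922 V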